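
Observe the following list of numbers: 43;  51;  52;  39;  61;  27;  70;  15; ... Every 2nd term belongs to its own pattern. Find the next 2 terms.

Split by position mod 2 into 2 tracks.
Stream A is 43, 52, 61, 70, which is linear: a_n = 34 + 9·n.
Stream B is 51, 39, 27, 15, which is linear: a_n = 63 − 12·n.
Term 9 comes from stream A (its 5th entry): 79.
The 10th slot belongs to stream B; its 5th term is 3.

79, 3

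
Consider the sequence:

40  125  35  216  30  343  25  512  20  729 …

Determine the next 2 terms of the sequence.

15, 1000

Positions 1, 3, 5, … form one subsequence and positions 2, 4, 6, … form another.
Subsequence A: 40, 35, 30, 25, 20. Arithmetic with common difference −5.
Subsequence B: 125, 216, 343, 512, 729. Perfect cubes starting at 5³.
The 11th slot belongs to subsequence A; its 6th term is 15.
Position 12 falls in subsequence B as its term 6, giving 1000.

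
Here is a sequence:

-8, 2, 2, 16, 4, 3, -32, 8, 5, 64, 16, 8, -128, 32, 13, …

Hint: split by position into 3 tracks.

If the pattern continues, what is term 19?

Read the sequence 3 terms at a time; column i is its own pattern.
Subsequence A: -8, 16, -32, 64, -128. A geometric progression (common ratio -2).
Subsequence B: 2, 4, 8, 16, 32. Successive powers of 2.
Subsequence C: 2, 3, 5, 8, 13. A Fibonacci-like recurrence a_n = a_{n-1} + a_{n-2}.
Position 19 falls in subsequence A as its term 7, giving -512.

-512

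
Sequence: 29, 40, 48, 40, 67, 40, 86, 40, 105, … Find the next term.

40

The terms cycle through 2 interleaved subsequences.
Stream A: 29, 48, 67, 86, 105. Arithmetic with common difference +19.
Stream B: 40, 40, 40, 40. Always 40.
Position 10 → stream B, term 5 = 40.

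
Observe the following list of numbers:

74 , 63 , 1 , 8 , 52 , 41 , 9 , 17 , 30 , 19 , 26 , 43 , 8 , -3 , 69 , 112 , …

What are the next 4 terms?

-14, -25, 181, 293

Positions follow the repeating pattern AABB; grouping by letter gives 2 tracks.
Track A = 74, 63, 52, 41, 30, 19, 8, -3: linear: a_n = 85 − 11·n.
Track B = 1, 8, 9, 17, 26, 43, 69, 112: Fibonacci-style (each term is the sum of the two before it).
The 17th slot belongs to track A; its 9th term is -14.
Term 18 comes from track A (its 10th entry): -25.
Position 19 → track B, term 9 = 181.
The 20th slot belongs to track B; its 10th term is 293.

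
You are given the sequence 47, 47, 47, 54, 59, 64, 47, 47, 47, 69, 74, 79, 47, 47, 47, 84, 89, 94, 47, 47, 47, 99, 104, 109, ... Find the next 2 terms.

47, 47

The slot pattern repeats as AAABBB (period 6), so there are 2 interleaved tracks.
Track A: 47, 47, 47, 47, 47, 47, 47, 47, 47, 47, 47, 47 — the constant sequence 47.
Track B: 54, 59, 64, 69, 74, 79, 84, 89, 94, 99, 104, 109 — adding 5 each time.
Position 25 falls in track A as its term 13, giving 47.
Position 26 → track A, term 14 = 47.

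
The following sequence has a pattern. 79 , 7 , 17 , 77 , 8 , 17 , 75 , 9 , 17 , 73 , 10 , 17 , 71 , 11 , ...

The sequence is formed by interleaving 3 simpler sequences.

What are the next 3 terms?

17, 69, 12

Taking every 3rd term gives 3 separate tracks.
Subsequence A: 79, 77, 75, 73, 71. Arithmetic with common difference −2.
Subsequence B: 7, 8, 9, 10, 11. Arithmetic with common difference +1.
Subsequence C: 17, 17, 17, 17. The constant sequence 17.
Term 15 comes from subsequence C (its 5th entry): 17.
Term 16 comes from subsequence A (its 6th entry): 69.
Position 17 → subsequence B, term 6 = 12.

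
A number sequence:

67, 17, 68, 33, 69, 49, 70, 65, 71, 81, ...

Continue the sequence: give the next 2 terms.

72, 97

Split by position mod 2 into 2 tracks.
Track A: 67, 68, 69, 70, 71. Adding 1 each time.
Track B: 17, 33, 49, 65, 81. Arithmetic with common difference +16.
Position 11 falls in track A as its term 6, giving 72.
The 12th slot belongs to track B; its 6th term is 97.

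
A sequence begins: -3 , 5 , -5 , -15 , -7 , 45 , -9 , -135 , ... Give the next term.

-11

Split by position mod 2 into 2 tracks.
Track A = -3, -5, -7, -9: arithmetic with common difference −2.
Track B = 5, -15, 45, -135: multiplying by -3 each time.
Position 9 falls in track A as its term 5, giving -11.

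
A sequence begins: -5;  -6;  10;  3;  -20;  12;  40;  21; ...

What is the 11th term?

Positions 1, 3, 5, … form one subsequence and positions 2, 4, 6, … form another.
Stream A: -5, 10, -20, 40. A geometric progression (common ratio -2).
Stream B: -6, 3, 12, 21. Arithmetic with common difference +9.
The 11th slot belongs to stream A; its 6th term is 160.

160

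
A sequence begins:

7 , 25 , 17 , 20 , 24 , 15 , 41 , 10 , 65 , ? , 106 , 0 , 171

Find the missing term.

Odd-indexed and even-indexed terms follow separate rules.
Stream A: 7, 17, 24, 41, 65, 106, 171. A Fibonacci-like recurrence a_n = a_{n-1} + a_{n-2}.
Stream B: 25, 20, 15, 10, ?, 0. Subtracting 5 each time.
So the missing entry in stream B is 5.

5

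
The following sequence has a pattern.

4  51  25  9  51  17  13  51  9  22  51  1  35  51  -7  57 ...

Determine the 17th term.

Read the sequence 3 terms at a time; column i is its own pattern.
Stream A is 4, 9, 13, 22, 35, 57, which is Fibonacci-style (each term is the sum of the two before it).
Stream B is 51, 51, 51, 51, 51, which is the constant sequence 51.
Stream C is 25, 17, 9, 1, -7, which is arithmetic, step −8.
Position 17 → stream B, term 6 = 51.

51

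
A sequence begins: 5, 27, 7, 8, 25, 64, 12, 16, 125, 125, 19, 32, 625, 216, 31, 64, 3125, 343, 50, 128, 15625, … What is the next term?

Split by position mod 4: positions 1, 5, 9, … form one track, and each other residue class forms its own.
Track A = 5, 25, 125, 625, 3125, 15625: powers of 5.
Track B = 27, 64, 125, 216, 343: consecutive cubes n³ from n = 3.
Track C = 7, 12, 19, 31, 50: each term equals the sum of the previous two.
Track D = 8, 16, 32, 64, 128: a geometric progression (common ratio 2).
Position 22 falls in track B as its term 6, giving 512.

512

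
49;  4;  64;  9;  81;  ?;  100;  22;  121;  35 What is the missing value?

13

Taking every 2nd term gives 2 separate tracks.
Subsequence A: 49, 64, 81, 100, 121. Consecutive squares n² from n = 7.
Subsequence B: 4, 9, ?, 22, 35. A Fibonacci-like recurrence a_n = a_{n-1} + a_{n-2}.
So the missing entry in subsequence B is 13.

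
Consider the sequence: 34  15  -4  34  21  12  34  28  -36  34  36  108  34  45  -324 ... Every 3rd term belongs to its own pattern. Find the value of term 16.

The terms cycle through 3 interleaved subsequences.
Subsequence A = 34, 34, 34, 34, 34: constant 34.
Subsequence B = 15, 21, 28, 36, 45: triangular numbers n(n+1)/2 for n = 5, 6, ….
Subsequence C = -4, 12, -36, 108, -324: geometric with ratio -3.
Term 16 comes from subsequence A (its 6th entry): 34.

34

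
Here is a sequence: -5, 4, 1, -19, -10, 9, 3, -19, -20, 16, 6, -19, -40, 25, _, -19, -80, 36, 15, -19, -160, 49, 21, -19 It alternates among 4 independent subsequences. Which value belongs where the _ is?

10

Taking every 4th term gives 4 separate tracks.
Track A: -5, -10, -20, -40, -80, -160 — geometric, ×2 each step.
Track B: 4, 9, 16, 25, 36, 49 — perfect squares starting at 2².
Track C: 1, 3, 6, ?, 15, 21 — the triangular numbers T_1, T_2, ….
Track D: -19, -19, -19, -19, -19, -19 — constant -19.
So the missing entry in track C is 10.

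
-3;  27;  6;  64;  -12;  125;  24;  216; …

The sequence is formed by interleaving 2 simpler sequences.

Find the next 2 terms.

-48, 343

Positions 1, 3, 5, … form one subsequence and positions 2, 4, 6, … form another.
Track A: -3, 6, -12, 24 (a geometric progression (common ratio -2)).
Track B: 27, 64, 125, 216 (the cubes 3³, 4³, 5³, …).
The 9th slot belongs to track A; its 5th term is -48.
The 10th slot belongs to track B; its 5th term is 343.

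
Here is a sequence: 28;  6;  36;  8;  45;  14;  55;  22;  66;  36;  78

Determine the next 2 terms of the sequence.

Odd-indexed and even-indexed terms follow separate rules.
Track A: 28, 36, 45, 55, 66, 78 — triangular numbers n(n+1)/2 for n = 7, 8, ….
Track B: 6, 8, 14, 22, 36 — each term equals the sum of the previous two.
Position 12 → track B, term 6 = 58.
Position 13 falls in track A as its term 7, giving 91.

58, 91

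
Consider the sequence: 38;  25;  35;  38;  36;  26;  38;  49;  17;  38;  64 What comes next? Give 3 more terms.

8, 38, 81

The terms cycle through 3 interleaved subsequences.
Track A = 38, 38, 38, 38: constant 38.
Track B = 25, 36, 49, 64: the squares 5², 6², 7², ….
Track C = 35, 26, 17: linear: a_n = 44 − 9·n.
Term 12 comes from track C (its 4th entry): 8.
Position 13 falls in track A as its term 5, giving 38.
Position 14 → track B, term 5 = 81.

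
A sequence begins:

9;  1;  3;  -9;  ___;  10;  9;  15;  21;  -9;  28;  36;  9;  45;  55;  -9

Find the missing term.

6

The slot pattern repeats as ABB (period 3), so there are 2 interleaved tracks.
Track A: 9, -9, 9, -9, 9, -9 — the oscillation 9·(−1)^(n+1).
Track B: 1, 3, ?, 10, 15, 21, 28, 36, 45, 55 — triangular numbers n(n+1)/2 for n = 1, 2, ….
The gap is track B's term 3; the rule gives 6.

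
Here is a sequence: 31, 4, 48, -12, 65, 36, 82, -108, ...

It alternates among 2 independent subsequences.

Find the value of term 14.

2916

Positions 1, 3, 5, … form one subsequence and positions 2, 4, 6, … form another.
Track A: 31, 48, 65, 82 — arithmetic, step +17.
Track B: 4, -12, 36, -108 — a geometric progression (common ratio -3).
Position 14 falls in track B as its term 7, giving 2916.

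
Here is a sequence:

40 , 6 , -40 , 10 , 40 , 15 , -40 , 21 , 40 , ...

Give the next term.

28

The terms cycle through 2 interleaved subsequences.
Track A is 40, -40, 40, -40, 40, which is the oscillation 40·(−1)^(n+1).
Track B is 6, 10, 15, 21, which is triangular numbers n(n+1)/2 for n = 3, 4, ….
Position 10 falls in track B as its term 5, giving 28.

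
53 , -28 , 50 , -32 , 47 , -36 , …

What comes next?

Positions 1, 3, 5, … form one subsequence and positions 2, 4, 6, … form another.
Track A = 53, 50, 47: linear: a_n = 56 − 3·n.
Track B = -28, -32, -36: linear: a_n = -24 − 4·n.
Term 7 comes from track A (its 4th entry): 44.

44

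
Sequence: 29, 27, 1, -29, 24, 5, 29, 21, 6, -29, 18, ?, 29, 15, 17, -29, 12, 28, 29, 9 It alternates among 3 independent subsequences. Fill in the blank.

Split by position mod 3: positions 1, 4, 7, … form one track, and each other residue class forms its own.
Track A = 29, -29, 29, -29, 29, -29, 29: alternating ±29.
Track B = 27, 24, 21, 18, 15, 12, 9: linear: a_n = 30 − 3·n.
Track C = 1, 5, 6, ?, 17, 28: Fibonacci-style (each term is the sum of the two before it).
The gap is track C's term 4; the rule gives 11.

11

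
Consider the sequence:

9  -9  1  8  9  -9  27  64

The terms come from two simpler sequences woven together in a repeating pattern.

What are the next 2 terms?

9, -9

Positions follow the repeating pattern AABB; grouping by letter gives 2 tracks.
Track A is 9, -9, 9, -9, which is alternating ±9.
Track B is 1, 8, 27, 64, which is perfect cubes starting at 1³.
Position 9 → track A, term 5 = 9.
Term 10 comes from track A (its 6th entry): -9.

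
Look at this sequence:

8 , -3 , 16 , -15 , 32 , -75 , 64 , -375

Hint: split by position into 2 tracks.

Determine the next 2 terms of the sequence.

Odd-indexed and even-indexed terms follow separate rules.
Track A: 8, 16, 32, 64. Powers of 2.
Track B: -3, -15, -75, -375. Multiplying by 5 each time.
The 9th slot belongs to track A; its 5th term is 128.
Position 10 falls in track B as its term 5, giving -1875.

128, -1875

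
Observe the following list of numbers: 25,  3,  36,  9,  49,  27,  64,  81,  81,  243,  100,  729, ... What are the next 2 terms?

121, 2187

Positions 1, 3, 5, … form one subsequence and positions 2, 4, 6, … form another.
Track A = 25, 36, 49, 64, 81, 100: the squares 5², 6², 7², ….
Track B = 3, 9, 27, 81, 243, 729: successive powers of 3.
Position 13 → track A, term 7 = 121.
Term 14 comes from track B (its 7th entry): 2187.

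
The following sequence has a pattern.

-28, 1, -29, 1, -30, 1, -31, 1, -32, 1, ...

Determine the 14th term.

The terms cycle through 2 interleaved subsequences.
Track A: -28, -29, -30, -31, -32 (linear: a_n = -27 − n).
Track B: 1, 1, 1, 1, 1 (constant 1).
Position 14 falls in track B as its term 7, giving 1.

1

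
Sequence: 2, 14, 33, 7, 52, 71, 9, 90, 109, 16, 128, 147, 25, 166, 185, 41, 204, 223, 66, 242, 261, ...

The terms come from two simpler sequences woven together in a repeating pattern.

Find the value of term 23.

The slot pattern repeats as ABB (period 3), so there are 2 interleaved tracks.
Track A = 2, 7, 9, 16, 25, 41, 66: each term equals the sum of the previous two.
Track B = 14, 33, 52, 71, 90, 109, 128, 147, 166, 185, 204, 223, 242, 261: arithmetic, step +19.
Position 23 → track B, term 15 = 280.

280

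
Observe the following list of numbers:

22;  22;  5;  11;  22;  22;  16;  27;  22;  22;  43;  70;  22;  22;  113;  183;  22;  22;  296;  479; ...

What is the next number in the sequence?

The slot pattern repeats as AABB (period 4), so there are 2 interleaved tracks.
Stream A = 22, 22, 22, 22, 22, 22, 22, 22, 22, 22: always 22.
Stream B = 5, 11, 16, 27, 43, 70, 113, 183, 296, 479: Fibonacci-style (each term is the sum of the two before it).
Position 21 → stream A, term 11 = 22.

22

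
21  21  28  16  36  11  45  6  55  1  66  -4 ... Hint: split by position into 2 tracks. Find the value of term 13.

Odd-indexed and even-indexed terms follow separate rules.
Track A is 21, 28, 36, 45, 55, 66, which is triangular numbers starting at T_6.
Track B is 21, 16, 11, 6, 1, -4, which is arithmetic, step −5.
Term 13 comes from track A (its 7th entry): 78.

78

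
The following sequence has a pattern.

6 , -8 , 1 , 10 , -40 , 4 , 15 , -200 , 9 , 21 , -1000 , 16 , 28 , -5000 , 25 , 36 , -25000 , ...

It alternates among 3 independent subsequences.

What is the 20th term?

The terms cycle through 3 interleaved subsequences.
Stream A is 6, 10, 15, 21, 28, 36, which is triangular numbers n(n+1)/2 for n = 3, 4, ….
Stream B is -8, -40, -200, -1000, -5000, -25000, which is geometric, ×5 each step.
Stream C is 1, 4, 9, 16, 25, which is consecutive squares n² from n = 1.
Position 20 falls in stream B as its term 7, giving -125000.

-125000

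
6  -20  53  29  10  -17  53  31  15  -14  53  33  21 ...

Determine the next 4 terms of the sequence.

-11, 53, 35, 28

The terms cycle through 4 interleaved subsequences.
Track A = 6, 10, 15, 21: triangular numbers starting at T_3.
Track B = -20, -17, -14: adding 3 each time.
Track C = 53, 53, 53: the constant sequence 53.
Track D = 29, 31, 33: linear: a_n = 27 + 2·n.
Position 14 → track B, term 4 = -11.
Position 15 → track C, term 4 = 53.
Position 16 → track D, term 4 = 35.
Position 17 falls in track A as its term 5, giving 28.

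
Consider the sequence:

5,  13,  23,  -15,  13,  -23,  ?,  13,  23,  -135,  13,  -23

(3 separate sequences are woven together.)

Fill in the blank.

45

Read the sequence 3 terms at a time; column i is its own pattern.
Stream A: 5, -15, ?, -135 — a geometric progression (common ratio -3).
Stream B: 13, 13, 13, 13 — constant 13.
Stream C: 23, -23, 23, -23 — the oscillation 23·(−1)^(n+1).
Stream A's pattern makes the blank 45.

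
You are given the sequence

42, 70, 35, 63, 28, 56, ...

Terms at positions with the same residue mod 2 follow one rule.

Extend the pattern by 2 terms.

21, 49

Split by position mod 2 into 2 tracks.
Subsequence A is 42, 35, 28, which is linear: a_n = 49 − 7·n.
Subsequence B is 70, 63, 56, which is arithmetic with common difference −7.
Position 7 → subsequence A, term 4 = 21.
Position 8 → subsequence B, term 4 = 49.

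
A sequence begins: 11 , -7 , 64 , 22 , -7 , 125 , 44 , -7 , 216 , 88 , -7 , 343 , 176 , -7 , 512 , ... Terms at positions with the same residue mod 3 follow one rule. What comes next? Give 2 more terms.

352, -7

The terms cycle through 3 interleaved subsequences.
Subsequence A is 11, 22, 44, 88, 176, which is multiplying by 2 each time.
Subsequence B is -7, -7, -7, -7, -7, which is always -7.
Subsequence C is 64, 125, 216, 343, 512, which is the cubes 4³, 5³, 6³, ….
Position 16 → subsequence A, term 6 = 352.
Term 17 comes from subsequence B (its 6th entry): -7.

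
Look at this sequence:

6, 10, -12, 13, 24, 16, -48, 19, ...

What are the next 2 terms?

Taking every 2nd term gives 2 separate tracks.
Subsequence A: 6, -12, 24, -48 — a geometric progression (common ratio -2).
Subsequence B: 10, 13, 16, 19 — linear: a_n = 7 + 3·n.
Position 9 → subsequence A, term 5 = 96.
Position 10 → subsequence B, term 5 = 22.

96, 22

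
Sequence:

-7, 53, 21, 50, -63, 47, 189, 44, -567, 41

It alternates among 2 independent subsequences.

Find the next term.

Positions 1, 3, 5, … form one subsequence and positions 2, 4, 6, … form another.
Stream A: -7, 21, -63, 189, -567 (geometric, ×-3 each step).
Stream B: 53, 50, 47, 44, 41 (arithmetic with common difference −3).
Position 11 → stream A, term 6 = 1701.

1701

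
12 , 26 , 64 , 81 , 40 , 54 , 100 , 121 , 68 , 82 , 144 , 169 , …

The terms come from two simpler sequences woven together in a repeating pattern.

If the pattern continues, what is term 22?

166

The slot pattern repeats as AABB (period 4), so there are 2 interleaved tracks.
Track A = 12, 26, 40, 54, 68, 82: adding 14 each time.
Track B = 64, 81, 100, 121, 144, 169: consecutive squares n² from n = 8.
Position 22 falls in track A as its term 12, giving 166.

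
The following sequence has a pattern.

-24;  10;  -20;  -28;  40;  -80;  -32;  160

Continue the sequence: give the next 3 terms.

-320, -36, 640

The slot pattern repeats as ABB (period 3), so there are 2 interleaved tracks.
Subsequence A = -24, -28, -32: arithmetic with common difference −4.
Subsequence B = 10, -20, 40, -80, 160: a geometric progression (common ratio -2).
Position 9 → subsequence B, term 6 = -320.
Term 10 comes from subsequence A (its 4th entry): -36.
The 11th slot belongs to subsequence B; its 7th term is 640.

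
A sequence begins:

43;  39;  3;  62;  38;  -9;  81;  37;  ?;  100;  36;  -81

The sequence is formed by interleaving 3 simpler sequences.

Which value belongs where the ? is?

Split by position mod 3: positions 1, 4, 7, … form one track, and each other residue class forms its own.
Stream A: 43, 62, 81, 100 — linear: a_n = 24 + 19·n.
Stream B: 39, 38, 37, 36 — arithmetic, step −1.
Stream C: 3, -9, ?, -81 — geometric, ×-3 each step.
Filling stream C at index 3 by its rule yields 27.

27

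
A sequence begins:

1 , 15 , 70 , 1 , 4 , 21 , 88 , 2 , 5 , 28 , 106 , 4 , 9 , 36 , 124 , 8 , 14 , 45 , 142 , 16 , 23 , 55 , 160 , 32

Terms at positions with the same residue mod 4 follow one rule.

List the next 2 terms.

37, 66

The terms cycle through 4 interleaved subsequences.
Subsequence A: 1, 4, 5, 9, 14, 23. Each term equals the sum of the previous two.
Subsequence B: 15, 21, 28, 36, 45, 55. Triangular numbers n(n+1)/2 for n = 5, 6, ….
Subsequence C: 70, 88, 106, 124, 142, 160. Arithmetic, step +18.
Subsequence D: 1, 2, 4, 8, 16, 32. Successive powers of 2.
Position 25 → subsequence A, term 7 = 37.
The 26th slot belongs to subsequence B; its 7th term is 66.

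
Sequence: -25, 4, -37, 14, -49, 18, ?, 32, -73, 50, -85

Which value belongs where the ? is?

Taking every 2nd term gives 2 separate tracks.
Subsequence A = -25, -37, -49, ?, -73, -85: arithmetic, step −12.
Subsequence B = 4, 14, 18, 32, 50: a Fibonacci-like recurrence a_n = a_{n-1} + a_{n-2}.
Filling subsequence A at index 4 by its rule yields -61.

-61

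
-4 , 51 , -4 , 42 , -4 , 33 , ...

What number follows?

-4

Split by position mod 2 into 2 tracks.
Track A = -4, -4, -4: always -4.
Track B = 51, 42, 33: subtracting 9 each time.
Term 7 comes from track A (its 4th entry): -4.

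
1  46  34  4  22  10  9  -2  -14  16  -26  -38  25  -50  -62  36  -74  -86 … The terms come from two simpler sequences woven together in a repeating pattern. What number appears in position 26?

The slot pattern repeats as ABB (period 3), so there are 2 interleaved tracks.
Track A is 1, 4, 9, 16, 25, 36, which is consecutive squares n² from n = 1.
Track B is 46, 34, 22, 10, -2, -14, -26, -38, -50, -62, -74, -86, which is linear: a_n = 58 − 12·n.
Position 26 → track B, term 17 = -146.

-146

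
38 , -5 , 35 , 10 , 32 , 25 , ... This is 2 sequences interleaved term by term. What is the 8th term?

40

Odd-indexed and even-indexed terms follow separate rules.
Subsequence A = 38, 35, 32: subtracting 3 each time.
Subsequence B = -5, 10, 25: arithmetic with common difference +15.
The 8th slot belongs to subsequence B; its 4th term is 40.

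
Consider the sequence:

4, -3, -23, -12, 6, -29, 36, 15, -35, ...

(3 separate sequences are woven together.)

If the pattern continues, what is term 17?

Read the sequence 3 terms at a time; column i is its own pattern.
Subsequence A: 4, -12, 36. A geometric progression (common ratio -3).
Subsequence B: -3, 6, 15. Arithmetic, step +9.
Subsequence C: -23, -29, -35. Arithmetic with common difference −6.
Term 17 comes from subsequence B (its 6th entry): 42.

42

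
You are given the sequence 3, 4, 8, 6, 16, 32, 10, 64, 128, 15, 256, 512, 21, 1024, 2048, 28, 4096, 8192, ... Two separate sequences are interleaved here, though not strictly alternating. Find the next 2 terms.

The slot pattern repeats as ABB (period 3), so there are 2 interleaved tracks.
Subsequence A: 3, 6, 10, 15, 21, 28. Triangular numbers starting at T_2.
Subsequence B: 4, 8, 16, 32, 64, 128, 256, 512, 1024, 2048, 4096, 8192. Successive powers of 2.
Position 19 → subsequence A, term 7 = 36.
Term 20 comes from subsequence B (its 13th entry): 16384.

36, 16384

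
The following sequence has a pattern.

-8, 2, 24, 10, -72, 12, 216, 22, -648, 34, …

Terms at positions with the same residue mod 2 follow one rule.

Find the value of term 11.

1944

The terms cycle through 2 interleaved subsequences.
Stream A is -8, 24, -72, 216, -648, which is a geometric progression (common ratio -3).
Stream B is 2, 10, 12, 22, 34, which is a Fibonacci-like recurrence a_n = a_{n-1} + a_{n-2}.
Position 11 falls in stream A as its term 6, giving 1944.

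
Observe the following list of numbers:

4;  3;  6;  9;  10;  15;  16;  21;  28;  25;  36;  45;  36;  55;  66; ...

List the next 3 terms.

Positions follow the repeating pattern ABB; grouping by letter gives 2 tracks.
Track A: 4, 9, 16, 25, 36. The squares 2², 3², 4², ….
Track B: 3, 6, 10, 15, 21, 28, 36, 45, 55, 66. The triangular numbers T_2, T_3, ….
Position 16 falls in track A as its term 6, giving 49.
The 17th slot belongs to track B; its 11th term is 78.
The 18th slot belongs to track B; its 12th term is 91.

49, 78, 91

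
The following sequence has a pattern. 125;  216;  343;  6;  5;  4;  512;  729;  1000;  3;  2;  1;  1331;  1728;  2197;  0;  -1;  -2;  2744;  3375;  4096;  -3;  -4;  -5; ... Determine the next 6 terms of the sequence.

Positions follow the repeating pattern AAABBB; grouping by letter gives 2 tracks.
Track A = 125, 216, 343, 512, 729, 1000, 1331, 1728, 2197, 2744, 3375, 4096: the cubes 5³, 6³, 7³, ….
Track B = 6, 5, 4, 3, 2, 1, 0, -1, -2, -3, -4, -5: subtracting 1 each time.
Term 25 comes from track A (its 13th entry): 4913.
The 26th slot belongs to track A; its 14th term is 5832.
Position 27 falls in track A as its term 15, giving 6859.
Position 28 falls in track B as its term 13, giving -6.
Position 29 → track B, term 14 = -7.
Position 30 falls in track B as its term 15, giving -8.

4913, 5832, 6859, -6, -7, -8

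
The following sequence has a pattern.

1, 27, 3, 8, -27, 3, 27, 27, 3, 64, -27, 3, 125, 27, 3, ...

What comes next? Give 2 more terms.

Split by position mod 3 into 3 tracks.
Subsequence A: 1, 8, 27, 64, 125 — consecutive cubes n³ from n = 1.
Subsequence B: 27, -27, 27, -27, 27 — oscillating between 27 and -27.
Subsequence C: 3, 3, 3, 3, 3 — always 3.
Position 16 falls in subsequence A as its term 6, giving 216.
The 17th slot belongs to subsequence B; its 6th term is -27.

216, -27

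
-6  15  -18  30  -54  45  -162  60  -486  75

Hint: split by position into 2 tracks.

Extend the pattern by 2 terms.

-1458, 90

Positions 1, 3, 5, … form one subsequence and positions 2, 4, 6, … form another.
Stream A = -6, -18, -54, -162, -486: a geometric progression (common ratio 3).
Stream B = 15, 30, 45, 60, 75: arithmetic with common difference +15.
The 11th slot belongs to stream A; its 6th term is -1458.
Term 12 comes from stream B (its 6th entry): 90.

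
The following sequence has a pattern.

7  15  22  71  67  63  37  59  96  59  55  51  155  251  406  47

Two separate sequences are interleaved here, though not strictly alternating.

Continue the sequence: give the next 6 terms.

Reading positions in blocks of 6 reveals the pattern AAABBB — 2 tracks woven together.
Track A: 7, 15, 22, 37, 59, 96, 155, 251, 406 — Fibonacci-style (each term is the sum of the two before it).
Track B: 71, 67, 63, 59, 55, 51, 47 — subtracting 4 each time.
Position 17 falls in track B as its term 8, giving 43.
Position 18 → track B, term 9 = 39.
Position 19 → track A, term 10 = 657.
Position 20 → track A, term 11 = 1063.
Position 21 → track A, term 12 = 1720.
Term 22 comes from track B (its 10th entry): 35.

43, 39, 657, 1063, 1720, 35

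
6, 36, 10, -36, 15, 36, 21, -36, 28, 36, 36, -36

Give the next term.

Odd-indexed and even-indexed terms follow separate rules.
Stream A: 6, 10, 15, 21, 28, 36 (triangular numbers starting at T_3).
Stream B: 36, -36, 36, -36, 36, -36 (oscillating between 36 and -36).
Term 13 comes from stream A (its 7th entry): 45.

45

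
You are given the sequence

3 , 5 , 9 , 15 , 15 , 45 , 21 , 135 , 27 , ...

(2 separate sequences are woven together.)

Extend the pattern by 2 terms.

405, 33

The terms cycle through 2 interleaved subsequences.
Track A: 3, 9, 15, 21, 27. Arithmetic, step +6.
Track B: 5, 15, 45, 135. Geometric, ×3 each step.
Term 10 comes from track B (its 5th entry): 405.
Term 11 comes from track A (its 6th entry): 33.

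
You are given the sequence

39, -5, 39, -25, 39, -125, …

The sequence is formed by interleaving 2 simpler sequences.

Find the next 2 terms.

39, -625

Odd-indexed and even-indexed terms follow separate rules.
Track A: 39, 39, 39 (the constant sequence 39).
Track B: -5, -25, -125 (geometric with ratio 5).
Term 7 comes from track A (its 4th entry): 39.
Term 8 comes from track B (its 4th entry): -625.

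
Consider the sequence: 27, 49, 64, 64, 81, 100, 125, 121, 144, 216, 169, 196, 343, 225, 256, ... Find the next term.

Positions follow the repeating pattern ABB; grouping by letter gives 2 tracks.
Subsequence A: 27, 64, 125, 216, 343 (the cubes 3³, 4³, 5³, …).
Subsequence B: 49, 64, 81, 100, 121, 144, 169, 196, 225, 256 (consecutive squares n² from n = 7).
Position 16 → subsequence A, term 6 = 512.

512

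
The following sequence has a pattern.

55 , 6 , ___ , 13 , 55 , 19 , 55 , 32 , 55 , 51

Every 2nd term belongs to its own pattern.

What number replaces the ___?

55

Taking every 2nd term gives 2 separate tracks.
Subsequence A: 55, ?, 55, 55, 55 — always 55.
Subsequence B: 6, 13, 19, 32, 51 — Fibonacci-style (each term is the sum of the two before it).
So the missing entry in subsequence A is 55.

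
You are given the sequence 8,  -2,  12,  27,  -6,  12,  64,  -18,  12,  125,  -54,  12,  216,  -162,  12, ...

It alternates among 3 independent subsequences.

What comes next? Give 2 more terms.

Split by position mod 3: positions 1, 4, 7, … form one track, and each other residue class forms its own.
Stream A is 8, 27, 64, 125, 216, which is consecutive cubes n³ from n = 2.
Stream B is -2, -6, -18, -54, -162, which is multiplying by 3 each time.
Stream C is 12, 12, 12, 12, 12, which is the constant sequence 12.
Term 16 comes from stream A (its 6th entry): 343.
Position 17 falls in stream B as its term 6, giving -486.

343, -486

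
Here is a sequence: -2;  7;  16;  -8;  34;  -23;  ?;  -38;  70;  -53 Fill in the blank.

Odd-indexed and even-indexed terms follow separate rules.
Track A = -2, 16, 34, ?, 70: linear: a_n = -20 + 18·n.
Track B = 7, -8, -23, -38, -53: subtracting 15 each time.
Filling track A at index 4 by its rule yields 52.

52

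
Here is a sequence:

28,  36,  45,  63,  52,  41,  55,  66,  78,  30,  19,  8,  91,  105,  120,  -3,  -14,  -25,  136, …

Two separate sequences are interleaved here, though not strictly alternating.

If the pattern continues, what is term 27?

Positions follow the repeating pattern AAABBB; grouping by letter gives 2 tracks.
Track A: 28, 36, 45, 55, 66, 78, 91, 105, 120, 136 (triangular numbers starting at T_7).
Track B: 63, 52, 41, 30, 19, 8, -3, -14, -25 (subtracting 11 each time).
Term 27 comes from track A (its 15th entry): 231.

231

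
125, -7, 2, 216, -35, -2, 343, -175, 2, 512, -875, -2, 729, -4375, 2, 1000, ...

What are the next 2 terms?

-21875, -2

Split by position mod 3 into 3 tracks.
Subsequence A is 125, 216, 343, 512, 729, 1000, which is perfect cubes starting at 5³.
Subsequence B is -7, -35, -175, -875, -4375, which is geometric, ×5 each step.
Subsequence C is 2, -2, 2, -2, 2, which is the oscillation 2·(−1)^(n+1).
Term 17 comes from subsequence B (its 6th entry): -21875.
The 18th slot belongs to subsequence C; its 6th term is -2.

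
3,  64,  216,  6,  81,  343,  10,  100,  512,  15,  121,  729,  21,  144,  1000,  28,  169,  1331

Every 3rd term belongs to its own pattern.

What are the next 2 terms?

Split by position mod 3 into 3 tracks.
Stream A = 3, 6, 10, 15, 21, 28: triangular numbers n(n+1)/2 for n = 2, 3, ….
Stream B = 64, 81, 100, 121, 144, 169: the squares 8², 9², 10², ….
Stream C = 216, 343, 512, 729, 1000, 1331: the cubes 6³, 7³, 8³, ….
Position 19 → stream A, term 7 = 36.
Position 20 falls in stream B as its term 7, giving 196.

36, 196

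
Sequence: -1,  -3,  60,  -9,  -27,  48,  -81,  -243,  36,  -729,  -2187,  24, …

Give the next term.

-6561

The slot pattern repeats as AAB (period 3), so there are 2 interleaved tracks.
Track A: -1, -3, -9, -27, -81, -243, -729, -2187 (geometric, ×3 each step).
Track B: 60, 48, 36, 24 (linear: a_n = 72 − 12·n).
Position 13 falls in track A as its term 9, giving -6561.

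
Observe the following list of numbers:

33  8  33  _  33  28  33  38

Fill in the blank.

The terms cycle through 2 interleaved subsequences.
Track A = 33, 33, 33, 33: constant 33.
Track B = 8, ?, 28, 38: arithmetic with common difference +10.
Filling track B at index 2 by its rule yields 18.

18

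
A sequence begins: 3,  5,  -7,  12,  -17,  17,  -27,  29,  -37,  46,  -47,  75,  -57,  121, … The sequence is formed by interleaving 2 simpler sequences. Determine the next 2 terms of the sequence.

The terms cycle through 2 interleaved subsequences.
Subsequence A: 3, -7, -17, -27, -37, -47, -57. Subtracting 10 each time.
Subsequence B: 5, 12, 17, 29, 46, 75, 121. Fibonacci-style (each term is the sum of the two before it).
Position 15 falls in subsequence A as its term 8, giving -67.
The 16th slot belongs to subsequence B; its 8th term is 196.

-67, 196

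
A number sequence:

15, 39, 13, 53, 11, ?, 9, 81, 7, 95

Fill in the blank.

67

Taking every 2nd term gives 2 separate tracks.
Track A: 15, 13, 11, 9, 7. Linear: a_n = 17 − 2·n.
Track B: 39, 53, ?, 81, 95. Arithmetic with common difference +14.
So the missing entry in track B is 67.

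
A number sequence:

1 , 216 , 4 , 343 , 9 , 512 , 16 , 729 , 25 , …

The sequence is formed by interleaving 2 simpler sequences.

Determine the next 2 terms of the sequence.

1000, 36

Odd-indexed and even-indexed terms follow separate rules.
Track A is 1, 4, 9, 16, 25, which is the squares 1², 2², 3², ….
Track B is 216, 343, 512, 729, which is perfect cubes starting at 6³.
Term 10 comes from track B (its 5th entry): 1000.
The 11th slot belongs to track A; its 6th term is 36.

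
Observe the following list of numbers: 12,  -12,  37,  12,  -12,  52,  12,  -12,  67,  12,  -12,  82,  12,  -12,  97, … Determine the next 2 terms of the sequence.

12, -12

Reading positions in blocks of 3 reveals the pattern AAB — 2 tracks woven together.
Track A = 12, -12, 12, -12, 12, -12, 12, -12, 12, -12: alternating ±12.
Track B = 37, 52, 67, 82, 97: adding 15 each time.
Position 16 → track A, term 11 = 12.
Position 17 → track A, term 12 = -12.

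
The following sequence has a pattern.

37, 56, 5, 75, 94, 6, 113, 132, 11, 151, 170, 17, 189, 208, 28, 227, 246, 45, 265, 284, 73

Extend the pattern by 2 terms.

303, 322

Positions follow the repeating pattern AAB; grouping by letter gives 2 tracks.
Track A: 37, 56, 75, 94, 113, 132, 151, 170, 189, 208, 227, 246, 265, 284 — linear: a_n = 18 + 19·n.
Track B: 5, 6, 11, 17, 28, 45, 73 — a Fibonacci-like recurrence a_n = a_{n-1} + a_{n-2}.
Term 22 comes from track A (its 15th entry): 303.
Position 23 falls in track A as its term 16, giving 322.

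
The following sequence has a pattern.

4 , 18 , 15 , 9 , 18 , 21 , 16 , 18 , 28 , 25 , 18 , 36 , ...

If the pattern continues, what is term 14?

The terms cycle through 3 interleaved subsequences.
Track A: 4, 9, 16, 25 — perfect squares starting at 2².
Track B: 18, 18, 18, 18 — constant 18.
Track C: 15, 21, 28, 36 — triangular numbers starting at T_5.
Term 14 comes from track B (its 5th entry): 18.

18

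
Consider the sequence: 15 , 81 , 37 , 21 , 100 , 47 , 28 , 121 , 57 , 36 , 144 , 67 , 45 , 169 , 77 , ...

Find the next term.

55

The terms cycle through 3 interleaved subsequences.
Subsequence A: 15, 21, 28, 36, 45. The triangular numbers T_5, T_6, ….
Subsequence B: 81, 100, 121, 144, 169. The squares 9², 10², 11², ….
Subsequence C: 37, 47, 57, 67, 77. Arithmetic with common difference +10.
Position 16 falls in subsequence A as its term 6, giving 55.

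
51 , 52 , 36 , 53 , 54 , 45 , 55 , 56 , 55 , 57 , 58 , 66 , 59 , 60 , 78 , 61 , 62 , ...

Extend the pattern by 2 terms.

91, 63

Positions follow the repeating pattern AAB; grouping by letter gives 2 tracks.
Stream A: 51, 52, 53, 54, 55, 56, 57, 58, 59, 60, 61, 62 (arithmetic with common difference +1).
Stream B: 36, 45, 55, 66, 78 (triangular numbers n(n+1)/2 for n = 8, 9, …).
The 18th slot belongs to stream B; its 6th term is 91.
Position 19 falls in stream A as its term 13, giving 63.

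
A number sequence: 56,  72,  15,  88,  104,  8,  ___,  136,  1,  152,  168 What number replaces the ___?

The slot pattern repeats as AAB (period 3), so there are 2 interleaved tracks.
Track A: 56, 72, 88, 104, ?, 136, 152, 168 — arithmetic with common difference +16.
Track B: 15, 8, 1 — linear: a_n = 22 − 7·n.
So the missing entry in track A is 120.

120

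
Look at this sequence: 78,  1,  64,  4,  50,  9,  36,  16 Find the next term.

Split by position mod 2 into 2 tracks.
Track A: 78, 64, 50, 36 (linear: a_n = 92 − 14·n).
Track B: 1, 4, 9, 16 (perfect squares starting at 1²).
Term 9 comes from track A (its 5th entry): 22.

22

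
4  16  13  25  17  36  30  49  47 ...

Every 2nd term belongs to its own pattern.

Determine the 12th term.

81

Split by position mod 2 into 2 tracks.
Subsequence A: 4, 13, 17, 30, 47 (Fibonacci-style (each term is the sum of the two before it)).
Subsequence B: 16, 25, 36, 49 (perfect squares starting at 4²).
Position 12 falls in subsequence B as its term 6, giving 81.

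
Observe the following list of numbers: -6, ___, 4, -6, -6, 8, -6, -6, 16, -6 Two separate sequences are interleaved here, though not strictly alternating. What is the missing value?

Positions follow the repeating pattern AAB; grouping by letter gives 2 tracks.
Stream A = -6, ?, -6, -6, -6, -6, -6: always -6.
Stream B = 4, 8, 16: powers of 2.
So the missing entry in stream A is -6.

-6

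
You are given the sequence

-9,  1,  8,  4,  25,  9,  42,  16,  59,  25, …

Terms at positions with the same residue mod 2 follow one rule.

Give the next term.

76

Split by position mod 2 into 2 tracks.
Subsequence A: -9, 8, 25, 42, 59. Adding 17 each time.
Subsequence B: 1, 4, 9, 16, 25. The squares 1², 2², 3², ….
Position 11 → subsequence A, term 6 = 76.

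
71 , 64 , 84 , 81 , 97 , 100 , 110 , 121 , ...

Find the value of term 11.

Taking every 2nd term gives 2 separate tracks.
Stream A: 71, 84, 97, 110 — linear: a_n = 58 + 13·n.
Stream B: 64, 81, 100, 121 — consecutive squares n² from n = 8.
Term 11 comes from stream A (its 6th entry): 136.

136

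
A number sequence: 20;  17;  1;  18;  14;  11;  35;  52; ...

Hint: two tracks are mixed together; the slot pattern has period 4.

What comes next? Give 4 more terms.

The slot pattern repeats as AABB (period 4), so there are 2 interleaved tracks.
Track A: 20, 17, 14, 11. Arithmetic, step −3.
Track B: 1, 18, 35, 52. Arithmetic, step +17.
Position 9 → track A, term 5 = 8.
Position 10 falls in track A as its term 6, giving 5.
Position 11 → track B, term 5 = 69.
Term 12 comes from track B (its 6th entry): 86.

8, 5, 69, 86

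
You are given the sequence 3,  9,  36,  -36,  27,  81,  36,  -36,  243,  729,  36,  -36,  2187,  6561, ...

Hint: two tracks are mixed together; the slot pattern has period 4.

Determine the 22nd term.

531441

Reading positions in blocks of 4 reveals the pattern AABB — 2 tracks woven together.
Subsequence A: 3, 9, 27, 81, 243, 729, 2187, 6561 — powers 3^1, 3^2, 3^3, ….
Subsequence B: 36, -36, 36, -36, 36, -36 — oscillating between 36 and -36.
The 22nd slot belongs to subsequence A; its 12th term is 531441.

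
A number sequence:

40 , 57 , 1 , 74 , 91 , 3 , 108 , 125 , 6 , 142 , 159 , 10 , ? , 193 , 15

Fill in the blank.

176

Reading positions in blocks of 3 reveals the pattern AAB — 2 tracks woven together.
Stream A = 40, 57, 74, 91, 108, 125, 142, 159, ?, 193: adding 17 each time.
Stream B = 1, 3, 6, 10, 15: triangular numbers starting at T_1.
Stream A's pattern makes the blank 176.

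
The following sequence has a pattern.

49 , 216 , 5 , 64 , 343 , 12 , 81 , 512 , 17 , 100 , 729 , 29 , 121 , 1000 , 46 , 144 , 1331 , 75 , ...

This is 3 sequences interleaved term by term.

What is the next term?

Split by position mod 3 into 3 tracks.
Stream A = 49, 64, 81, 100, 121, 144: perfect squares starting at 7².
Stream B = 216, 343, 512, 729, 1000, 1331: perfect cubes starting at 6³.
Stream C = 5, 12, 17, 29, 46, 75: a Fibonacci-like recurrence a_n = a_{n-1} + a_{n-2}.
Position 19 → stream A, term 7 = 169.

169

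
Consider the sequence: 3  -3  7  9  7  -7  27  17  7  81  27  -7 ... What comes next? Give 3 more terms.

243, 37, 7

The terms cycle through 3 interleaved subsequences.
Stream A: 3, 9, 27, 81 — powers of 3.
Stream B: -3, 7, 17, 27 — adding 10 each time.
Stream C: 7, -7, 7, -7 — alternating ±7.
Position 13 falls in stream A as its term 5, giving 243.
Position 14 falls in stream B as its term 5, giving 37.
Position 15 → stream C, term 5 = 7.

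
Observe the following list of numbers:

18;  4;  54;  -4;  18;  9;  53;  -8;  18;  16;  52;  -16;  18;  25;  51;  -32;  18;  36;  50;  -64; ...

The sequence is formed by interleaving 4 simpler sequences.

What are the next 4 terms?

18, 49, 49, -128

The terms cycle through 4 interleaved subsequences.
Stream A = 18, 18, 18, 18, 18: always 18.
Stream B = 4, 9, 16, 25, 36: the squares 2², 3², 4², ….
Stream C = 54, 53, 52, 51, 50: arithmetic, step −1.
Stream D = -4, -8, -16, -32, -64: geometric, ×2 each step.
Position 21 falls in stream A as its term 6, giving 18.
Position 22 → stream B, term 6 = 49.
The 23rd slot belongs to stream C; its 6th term is 49.
Position 24 falls in stream D as its term 6, giving -128.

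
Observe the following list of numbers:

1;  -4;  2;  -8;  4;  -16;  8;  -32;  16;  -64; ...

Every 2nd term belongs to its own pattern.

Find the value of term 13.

Odd-indexed and even-indexed terms follow separate rules.
Subsequence A: 1, 2, 4, 8, 16 (powers of 2).
Subsequence B: -4, -8, -16, -32, -64 (geometric, ×2 each step).
Position 13 → subsequence A, term 7 = 64.

64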